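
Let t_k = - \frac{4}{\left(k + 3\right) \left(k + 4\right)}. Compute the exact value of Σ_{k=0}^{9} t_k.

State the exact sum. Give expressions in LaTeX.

r(k) = (k + 3)/(k + 5) after simplifying.
Take A(k)=k + 3, B(k)=k + 5, C(k)=1.
f must satisfy (k + 3)·f(k+1) − (k + 4)·f(k) = 1.
Bound: deg f ≤ 1.
Solve for f: f(k) = k/3 (degree 1 ≤ 1).
Then R = B(k−1)f/C = k*(k + 4)/3, so s_k = R(k)·t_k = -4*k/(3*k + 9).
Δs = -4/(k**2 + 7*k + 12), as required.
Σ_(k=0)^(9) t_k = s_(10) − s_(0) = -40/39 − (0) = -40/39.

Σ = -40/39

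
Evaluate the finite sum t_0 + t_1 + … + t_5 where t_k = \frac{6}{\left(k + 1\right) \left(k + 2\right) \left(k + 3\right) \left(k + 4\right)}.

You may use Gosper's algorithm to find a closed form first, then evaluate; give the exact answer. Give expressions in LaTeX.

Step 1: r(k) = (k + 1)/(k + 5).
Take A(k)=k + 1, B(k)=k + 5, C(k)=1.
Need (k + 1)·f(k+1) − (k + 4)·f(k) = 1.
deg f ≤ 3 (via 1,1,0).
Match coefficients ⇒ f(k) = k*(k**2 + 6*k + 11)/18.
Certificate R = B(k−1)f/C = k*(k + 4)*(k**2 + 6*k + 11)/18 gives s_k = k*(k**2 + 6*k + 11)/(3*(k + 1)*(k + 2)*(k + 3)).
Check: Δs_k = 6/(k**4 + 10*k**3 + 35*k**2 + 50*k + 24). ✓
Telescoping: Σ = s_(6) − s_(0) = 83/252 − (0) = 83/252.

Σ = 83/252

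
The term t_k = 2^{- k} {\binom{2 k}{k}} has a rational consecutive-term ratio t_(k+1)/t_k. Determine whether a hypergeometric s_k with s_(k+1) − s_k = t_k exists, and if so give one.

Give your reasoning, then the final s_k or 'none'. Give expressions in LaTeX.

none — t_k is not Gosper-summable

Step 1: r(k) = (2*k + 1)/(k + 1).
Gosper form: A/B · C(k+1)/C(k) with A=2*k + 1, B=k + 1, C=1.
Key eq: (2*k + 1)·f(k+1) = (k)·f(k) + (1).
Bound: deg f ≤ -1.
Bound -1 < 0, so the key equation has no polynomial solution.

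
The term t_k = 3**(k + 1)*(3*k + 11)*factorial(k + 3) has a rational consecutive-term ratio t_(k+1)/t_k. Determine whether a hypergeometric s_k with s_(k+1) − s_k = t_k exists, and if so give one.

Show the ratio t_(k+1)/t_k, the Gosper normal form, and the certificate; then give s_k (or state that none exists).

s_k = 3**(k + 1)*factorial(k + 3)

The ratio is 3*(k + 4)*(3*k + 14)/(3*k + 11).
Normal form (A,B,C) = (3*k + 12, 1, k + 11/3).
Set up (3*k + 12)·f(k+1) − (1)·f(k) − (k + 11/3) = 0.
deg f ≤ 0 (via 1,0,1).
Coefficient equations give f(k) = 1/3.
So s_k = (B(k−1)f/C)·t_k = (1/(3*k + 11))·t_k = 3**(k + 1)*factorial(k + 3).
Check: Δs_k = 3**(k + 1)*(3*k + 11)*factorial(k + 3). ✓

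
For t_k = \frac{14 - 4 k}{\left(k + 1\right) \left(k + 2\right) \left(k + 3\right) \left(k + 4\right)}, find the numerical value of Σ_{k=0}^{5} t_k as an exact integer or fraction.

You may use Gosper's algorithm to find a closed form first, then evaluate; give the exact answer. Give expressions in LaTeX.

Σ = 43/63

t_(k+1)/t_k = (k + 1)*(2*k - 5)/((k + 5)*(2*k - 7)).
So A=k + 1 and B=k + 5, with C=k - 7/2.
Solve (k + 1)·f(k+1) − (k + 4)·f(k) = k - 7/2.
deg f ≤ 3 (via 1,1,1).
Match coefficients ⇒ f(k) = -k*(k**2 + 6*k + 14)/6.
R(k) = B(k−1)·f(k)/C(k) = -k*(k + 4)*(k**2 + 6*k + 14)/(3*(2*k - 7)); s_k = R·t_k = 2*k*(k**2 + 6*k + 14)/(3*(k + 1)*(k + 2)*(k + 3)).
s_(k+1) − s_k = 2*(7 - 2*k)/(k**4 + 10*k**3 + 35*k**2 + 50*k + 24) = t_k.
Σ_(k=0)^(5) t_k = s_(6) − s_(0) = 43/63 − (0) = 43/63.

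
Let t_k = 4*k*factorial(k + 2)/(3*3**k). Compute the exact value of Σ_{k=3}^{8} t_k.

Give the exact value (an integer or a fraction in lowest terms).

Σ = 1966880/243

Ratio r(k) = (k + 1)*(k + 3)/(3*k).
Gosper form: A/B · C(k+1)/C(k) with A=k/3 + 1, B=1, C=k.
f must satisfy (k/3 + 1)·f(k+1) − (1)·f(k) = k.
Bound: deg f ≤ 0.
Coefficient equations give f(k) = 3.
Certificate R = B(k−1)f/C = 3/k gives s_k = 4*factorial(k + 2)/3**k.
Δs = 4*k*factorial(k + 2)/(3*3**k), as required.
Σ_(k=3)^(8) t_k = s_(9) − s_(3) = 1971200/243 − (160/9) = 1966880/243.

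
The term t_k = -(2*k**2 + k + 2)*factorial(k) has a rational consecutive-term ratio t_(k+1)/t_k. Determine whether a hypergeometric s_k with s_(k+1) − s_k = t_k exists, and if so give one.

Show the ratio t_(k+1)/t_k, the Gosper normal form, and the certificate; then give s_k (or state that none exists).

Ratio r(k) = (k + 1)*(k + 2*(k + 1)**2 + 3)/(2*k**2 + k + 2).
Normal form (A,B,C) = (k + 1, 1, k**2 + k/2 + 1).
Solve (k + 1)·f(k+1) − (1)·f(k) = k**2 + k/2 + 1.
deg f ≤ 1 (via 1,0,2).
Solving with deg f ≤ 1: f(k) = (2*k - 1)/2.
R(k) = B(k−1)·f(k)/C(k) = (2*k - 1)/(2*k**2 + k + 2); s_k = R·t_k = -(2*k - 1)*factorial(k).
Δs = -(2*k**2 + k + 2)*factorial(k), as required.

s_k = -(2*k - 1)*factorial(k)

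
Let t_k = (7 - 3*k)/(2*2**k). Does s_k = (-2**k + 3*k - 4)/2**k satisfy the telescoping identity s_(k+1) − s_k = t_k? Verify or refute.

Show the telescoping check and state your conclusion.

s_(k+1) = (-2*2**k + 3*k - 1)/(2*2**k)
s_(k+1) − s_k = (7 - 3*k)/(2*2**k)
(s_(k+1) − s_k) − t_k = 0

valid; difference matches t_k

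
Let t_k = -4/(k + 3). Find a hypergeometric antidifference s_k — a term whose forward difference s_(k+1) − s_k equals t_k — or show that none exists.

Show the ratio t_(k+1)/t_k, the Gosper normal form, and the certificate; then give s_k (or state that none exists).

Ratio r(k) = (k + 3)/(k + 4).
Factor: A=k + 3; B=k + 4; C=1.
Solve (k + 3)·f(k+1) − (k + 3)·f(k) = 1.
deg f ≤ 0 (via 1,1,0).
Write f(k) = c0. Then LHS − RHS = -1, requiring -1 = 0: contradictory. No certificate.

no hypergeometric antidifference exists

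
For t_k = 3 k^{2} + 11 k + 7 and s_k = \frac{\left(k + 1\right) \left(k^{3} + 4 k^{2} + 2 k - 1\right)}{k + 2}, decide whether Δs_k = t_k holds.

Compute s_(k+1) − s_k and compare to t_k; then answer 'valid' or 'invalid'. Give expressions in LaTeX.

s_(k+1) = (k**4 + 9*k**3 + 27*k**2 + 32*k + 12)/(k + 3)
s_(k+1) − s_k = (3*k**4 + 24*k**3 + 67*k**2 + 74*k + 27)/(k**2 + 5*k + 6)
(s_(k+1) − s_k) − t_k = (-2*k**3 - 13*k**2 - 27*k - 15)/(k**2 + 5*k + 6)

Invalid: residual \frac{- 2 k^{3} - 13 k^{2} - 27 k - 15}{k^{2} + 5 k + 6} ≠ 0.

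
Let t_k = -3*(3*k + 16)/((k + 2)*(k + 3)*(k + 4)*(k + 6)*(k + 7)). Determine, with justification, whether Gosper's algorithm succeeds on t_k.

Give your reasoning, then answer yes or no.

Yes. s_k = k*(-k**2 - 11*k - 36)/(12*(k**3 + 11*k**2 + 36*k + 36)).

Compute t_(k+1)/t_k: get (k + 2)*(k + 6)*(3*k + 19)/((k + 5)*(k + 8)*(3*k + 16)).
Gosper form: A/B · C(k+1)/C(k) with A=k + 2, B=k + 8, C=k**2 + 31*k/3 + 80/3.
Set up (k + 2)·f(k+1) − (k + 7)·f(k) − (k**2 + 31*k/3 + 80/3) = 0.
d = 5 from the (1,1,2) case.
Solve for f: f(k) = k*(k + 4)*(k + 5)*(k**2 + 11*k + 36)/108 (degree 5 ≤ 5).
So s_k = (B(k−1)f/C)·t_k = (k*(k + 4)*(k + 7)*(k**2 + 11*k + 36)/(36*(3*k + 16)))·t_k = k*(-k**2 - 11*k - 36)/(12*(k**3 + 11*k**2 + 36*k + 36)).
Check: Δs_k = 3*(-3*k - 16)/(k**5 + 22*k**4 + 185*k**3 + 740*k**2 + 1404*k + 1008). ✓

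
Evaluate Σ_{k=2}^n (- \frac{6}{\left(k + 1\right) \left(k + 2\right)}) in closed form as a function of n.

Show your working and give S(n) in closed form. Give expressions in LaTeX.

S(n) = \frac{2 \left(1 - n\right)}{n + 2}

Ratio r(k) = (k + 1)/(k + 3).
Gosper form: A/B · C(k+1)/C(k) with A=k + 1, B=k + 3, C=1.
f must satisfy (k + 1)·f(k+1) − (k + 2)·f(k) = 1.
deg f ≤ 1 (via 1,1,0).
Match coefficients ⇒ f(k) = k.
Certificate R = B(k−1)f/C = k*(k + 2) gives s_k = -6*k/(k + 1).
Δs = -6/(k**2 + 3*k + 2), as required.
Σ_(k=2)^n t_k = s_(n+1) − s_(2) = (6*(-n - 1)/(n + 2)) − (-4), i.e. 2*(1 - n)/(n + 2).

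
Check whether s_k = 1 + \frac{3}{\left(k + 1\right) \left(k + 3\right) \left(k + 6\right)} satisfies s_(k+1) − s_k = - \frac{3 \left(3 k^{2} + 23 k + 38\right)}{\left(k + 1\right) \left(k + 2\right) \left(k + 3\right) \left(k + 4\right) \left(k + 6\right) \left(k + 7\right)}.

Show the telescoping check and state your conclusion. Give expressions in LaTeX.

s_(k+1) = 1 + 3/((k + 2)*(k + 4)*(k + 7))
s_(k+1) − s_k = 3/((k + 2)*(k + 4)*(k + 7)) - 3/((k + 1)*(k + 3)*(k + 6))
(s_(k+1) − s_k) − t_k = 0

Valid — Δs_k = t_k.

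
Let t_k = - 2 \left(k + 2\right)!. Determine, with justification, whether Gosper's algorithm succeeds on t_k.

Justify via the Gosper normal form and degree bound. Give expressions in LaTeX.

No — key equation has no polynomial f.

t_(k+1)/t_k = k + 3.
Take A(k)=k + 3, B(k)=1, C(k)=1.
Solve (k + 3)·f(k+1) − (1)·f(k) = 1.
From deg A=1, deg B=0, deg C=0: d=-1.
Negative degree bound (-1): no f exists, t_k not Gosper-summable.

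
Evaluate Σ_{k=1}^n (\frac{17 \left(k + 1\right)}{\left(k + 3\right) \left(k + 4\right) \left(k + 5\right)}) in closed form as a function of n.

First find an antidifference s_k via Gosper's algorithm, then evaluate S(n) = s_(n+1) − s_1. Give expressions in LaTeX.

Compute t_(k+1)/t_k: get (k + 2)*(k + 3)/((k + 1)*(k + 6)).
A = k + 3, B = k + 6, C = k + 1.
Set up (k + 3)·f(k+1) − (k + 5)·f(k) − (k + 1) = 0.
d = 2 from the (1,1,1) case.
Match coefficients ⇒ f(k) = k*(k + 1)/6.
So s_k = (B(k−1)f/C)·t_k = (k*(k + 5)/6)·t_k = 17*k*(k + 1)/(6*(k + 3)*(k + 4)).
Check: Δs_k = 17*(k + 1)/(k**3 + 12*k**2 + 47*k + 60). ✓
Evaluate: s_(n+1) = 17*(n**2 + 3*n + 2)/(6*(n**2 + 9*n + 20)); subtract s_(1) = 17/60 ⇒ S(n) = 17*n*(3*n + 7)/(20*(n**2 + 9*n + 20)).

S(n) = \frac{17 n \left(3 n + 7\right)}{20 \left(n^{2} + 9 n + 20\right)}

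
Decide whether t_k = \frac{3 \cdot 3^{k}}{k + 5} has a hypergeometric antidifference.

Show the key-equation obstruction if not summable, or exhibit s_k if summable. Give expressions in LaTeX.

No — t_k has no hypergeometric antidifference.

t_(k+1)/t_k = 3*(k + 5)/(k + 6).
Factor: A=3*k + 15; B=k + 6; C=1.
Key eq: (3*k + 15)·f(k+1) = (k + 5)·f(k) + (1).
Degrees (1,1,0) ⇒ d ≤ -1.
Negative degree bound (-1): no f exists, t_k not Gosper-summable.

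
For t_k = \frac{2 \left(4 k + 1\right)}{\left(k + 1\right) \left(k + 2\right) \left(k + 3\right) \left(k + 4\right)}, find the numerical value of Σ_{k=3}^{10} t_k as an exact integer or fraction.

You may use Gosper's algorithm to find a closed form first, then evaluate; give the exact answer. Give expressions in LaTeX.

r(k) = (k + 1)*(4*k + 5)/((k + 5)*(4*k + 1)) after simplifying.
Normal form (A,B,C) = (k + 1, k + 5, k + 1/4).
Key eq: (k + 1)·f(k+1) = (k + 4)·f(k) + (k + 1/4).
Degrees (1,1,1) ⇒ d ≤ 3.
Solve for f: f(k) = k*(k**2 + 6*k - 1)/24 (degree 3 ≤ 3).
So s_k = (B(k−1)f/C)·t_k = (k*(k + 4)*(k**2 + 6*k - 1)/(6*(4*k + 1)))·t_k = k*(k**2 + 6*k - 1)/(3*(k + 1)*(k + 2)*(k + 3)).
s_(k+1) − s_k = 2*(4*k + 1)/(k**4 + 10*k**3 + 35*k**2 + 50*k + 24) = t_k.
Sum = s_(11) − s_(3); s_(11) = 341/1092, s_(3) = 13/60 ⇒ 87/910.

Σ = 87/910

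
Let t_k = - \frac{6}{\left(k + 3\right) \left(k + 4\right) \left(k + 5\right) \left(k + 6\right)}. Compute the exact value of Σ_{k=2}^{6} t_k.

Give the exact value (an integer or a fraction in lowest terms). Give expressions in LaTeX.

Step 1: r(k) = (k + 3)/(k + 7).
So A=k + 3 and B=k + 7, with C=1.
Need (k + 3)·f(k+1) − (k + 6)·f(k) = 1.
d = 3 from the (1,1,0) case.
Coefficient equations give f(k) = k*(k**2 + 12*k + 47)/180.
Get s_k = R·t_k = k*(-k**2 - 12*k - 47)/(30*(k + 3)*(k + 4)*(k + 5)) with R(k) = B(k−1)f(k)/C(k) = k*(k + 6)*(k**2 + 12*k + 47)/180.
Check: Δs_k = -6/(k**4 + 18*k**3 + 119*k**2 + 342*k + 360). ✓
Sum = s_(7) − s_(2); s_(7) = -7/220, s_(2) = -1/42 ⇒ -37/4620.

Σ = -37/4620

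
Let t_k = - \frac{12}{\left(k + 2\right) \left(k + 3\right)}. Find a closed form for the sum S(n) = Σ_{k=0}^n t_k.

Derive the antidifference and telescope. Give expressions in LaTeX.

The ratio is (k + 2)/(k + 4).
Normal form (A,B,C) = (k + 2, k + 4, 1).
Solve (k + 2)·f(k+1) − (k + 3)·f(k) = 1.
deg f ≤ 1 (via 1,1,0).
Coefficient equations give f(k) = k/2.
So s_k = (B(k−1)f/C)·t_k = (k*(k + 3)/2)·t_k = -6*k/(k + 2).
s_(k+1) − s_k = -12/(k**2 + 5*k + 6) = t_k.
s_(n+1) = 6*(-n - 1)/(n + 3) and s_(0) = 0, so S(n) = 6*(-n - 1)/(n + 3).

S(n) = \frac{6 \left(- n - 1\right)}{n + 3}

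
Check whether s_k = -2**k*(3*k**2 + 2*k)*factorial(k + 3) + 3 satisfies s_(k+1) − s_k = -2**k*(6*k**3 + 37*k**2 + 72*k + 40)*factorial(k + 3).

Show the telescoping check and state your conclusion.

valid; difference matches t_k

s_(k+1) = -2**(k + 1)*(2*k + 3*(k + 1)**2 + 2)*factorial(k + 4) + 3
s_(k+1) − s_k = -2**k*(6*k**3 + 37*k**2 + 72*k + 40)*factorial(k + 3)
(s_(k+1) − s_k) − t_k = 0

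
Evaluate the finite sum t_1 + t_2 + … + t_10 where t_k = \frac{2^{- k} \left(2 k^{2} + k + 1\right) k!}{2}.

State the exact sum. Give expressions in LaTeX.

Step 1: r(k) = (k + 1)*(k + 2*(k + 1)**2 + 2)/(2*(2*k**2 + k + 1)).
Take A(k)=k/2 + 1/2, B(k)=1, C(k)=k**2 + k/2 + 1/2.
Key eq: (k/2 + 1/2)·f(k+1) = (1)·f(k) + (k**2 + k/2 + 1/2).
Bound: deg f ≤ 1.
Match coefficients ⇒ f(k) = 2*k + 1.
Then R = B(k−1)f/C = 2*(2*k + 1)/(2*k**2 + k + 1), so s_k = R(k)·t_k = (2*k + 1)*factorial(k)/2**k.
s_(k+1) − s_k = (2*k**2 + k + 1)*factorial(k)/(2*2**k) = t_k.
Telescoping: Σ = s_(11) − s_(1) = 3586275/8 − (3/2) = 3586263/8.

Σ = 3586263/8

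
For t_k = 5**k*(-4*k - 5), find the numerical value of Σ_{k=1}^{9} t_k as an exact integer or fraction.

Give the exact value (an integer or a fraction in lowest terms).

Σ = -97656245

Step 1: r(k) = 5*(4*k + 9)/(4*k + 5).
Gosper form: A/B · C(k+1)/C(k) with A=5, B=1, C=k + 5/4.
Key eq: (5)·f(k+1) = (1)·f(k) + (k + 5/4).
Bound: deg f ≤ 1.
Match coefficients ⇒ f(k) = k/4.
Then R = B(k−1)f/C = k/(4*k + 5), so s_k = R(k)·t_k = -5**k*k.
Check: Δs_k = 5**k*(-4*k - 5). ✓
Σ_(k=1)^(9) t_k = s_(10) − s_(1) = -97656250 − (-5) = -97656245.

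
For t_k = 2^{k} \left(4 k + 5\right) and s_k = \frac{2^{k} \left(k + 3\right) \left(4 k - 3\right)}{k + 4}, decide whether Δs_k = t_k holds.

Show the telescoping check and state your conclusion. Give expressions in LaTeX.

s_(k+1) = 2**(k + 1)*(k + 4)*(4*k + 1)/(k + 5)
s_(k+1) − s_k = 2**k*(4*k**3 + 37*k**2 + 108*k + 77)/(k**2 + 9*k + 20)
(s_(k+1) − s_k) − t_k = 2**k*(-4*k**2 - 17*k - 23)/(k**2 + 9*k + 20)

Invalid: residual \frac{2^{k} \left(- 4 k^{2} - 17 k - 23\right)}{k^{2} + 9 k + 20} ≠ 0.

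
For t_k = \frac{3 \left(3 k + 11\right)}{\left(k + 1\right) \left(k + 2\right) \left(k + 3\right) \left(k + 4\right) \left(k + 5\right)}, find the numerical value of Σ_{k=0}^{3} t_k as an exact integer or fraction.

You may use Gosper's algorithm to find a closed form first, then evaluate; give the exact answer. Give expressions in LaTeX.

Σ = 29/80

The ratio is (k + 1)*(3*k + 14)/((k + 6)*(3*k + 11)).
Normal form (A,B,C) = (k + 1, k + 6, k + 11/3).
Set up (k + 1)·f(k+1) − (k + 5)·f(k) − (k + 11/3) = 0.
d = 4 from the (1,1,1) case.
Solving with deg f ≤ 4: f(k) = k*(k + 3)*(k**2 + 7*k + 14)/24.
Then R = B(k−1)f/C = k*(k + 3)*(k + 5)*(k**2 + 7*k + 14)/(8*(3*k + 11)), so s_k = R(k)·t_k = 3*k*(k**2 + 7*k + 14)/(8*(k**3 + 7*k**2 + 14*k + 8)).
Δs = 3*(3*k + 11)/(k**5 + 15*k**4 + 85*k**3 + 225*k**2 + 274*k + 120), as required.
Sum = s_(4) − s_(0); s_(4) = 29/80, s_(0) = 0 ⇒ 29/80.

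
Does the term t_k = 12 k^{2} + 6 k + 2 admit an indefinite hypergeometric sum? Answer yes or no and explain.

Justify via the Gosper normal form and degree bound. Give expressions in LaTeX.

Yes. s_k = k \left(4 k^{2} - 3 k + 1\right).

Compute t_(k+1)/t_k: get (6*k**2 + 15*k + 10)/(6*k**2 + 3*k + 1).
Gosper form: A/B · C(k+1)/C(k) with A=1, B=1, C=k**2 + k/2 + 1/6.
Need (1)·f(k+1) − (1)·f(k) = k**2 + k/2 + 1/6.
d = 3 from the (0,0,2) case.
Solve for f: f(k) = k*(4*k**2 - 3*k + 1)/12 (degree 3 ≤ 3).
Then R = B(k−1)f/C = k*(4*k**2 - 3*k + 1)/(2*(6*k**2 + 3*k + 1)), so s_k = R(k)·t_k = k*(4*k**2 - 3*k + 1).
Check: Δs_k = 12*k**2 + 6*k + 2. ✓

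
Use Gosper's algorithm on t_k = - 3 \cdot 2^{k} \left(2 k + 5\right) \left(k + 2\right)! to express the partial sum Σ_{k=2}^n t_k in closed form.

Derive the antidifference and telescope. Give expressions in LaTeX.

r(k) = 2*(k + 3)*(2*k + 7)/(2*k + 5) after simplifying.
A = 2*k + 6, B = 1, C = k + 5/2.
Set up (2*k + 6)·f(k+1) − (1)·f(k) − (k + 5/2) = 0.
From deg A=1, deg B=0, deg C=1: d=0.
Solve for f: f(k) = 1/2 (degree 0 ≤ 0).
Get s_k = R·t_k = -3*2**k*factorial(k + 2) with R(k) = B(k−1)f(k)/C(k) = 1/(2*k + 5).
Check: Δs_k = -3*2**k*(2*k + 5)*factorial(k + 2). ✓
s_(n+1) = -6*2**n*factorial(n + 3) and s_(2) = -288, so S(n) = -6*2**n*factorial(n + 3) + 288.

S(n) = - 6 \cdot 2^{n} \left(n + 3\right)! + 288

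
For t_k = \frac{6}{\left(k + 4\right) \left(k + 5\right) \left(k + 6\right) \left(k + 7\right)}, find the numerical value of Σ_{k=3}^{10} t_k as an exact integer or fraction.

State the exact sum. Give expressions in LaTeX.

The ratio is (k + 4)/(k + 8).
A = k + 4, B = k + 8, C = 1.
f must satisfy (k + 4)·f(k+1) − (k + 7)·f(k) = 1.
d = 3 from the (1,1,0) case.
A polynomial solution: f(k) = k*(k**2 + 15*k + 74)/360.
R(k) = B(k−1)·f(k)/C(k) = k*(k + 7)*(k**2 + 15*k + 74)/360; s_k = R·t_k = k*(k**2 + 15*k + 74)/(60*(k + 4)*(k + 5)*(k + 6)).
Δs = 6/(k**4 + 22*k**3 + 179*k**2 + 638*k + 840), as required.
Sum = s_(11) − s_(3); s_(11) = 11/680, s_(3) = 4/315 ⇒ 149/42840.

Σ = 149/42840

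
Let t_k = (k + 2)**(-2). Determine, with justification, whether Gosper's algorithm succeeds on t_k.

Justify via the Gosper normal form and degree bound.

No; the coefficient equations for f are inconsistent.

r(k) = (k + 2)**2/(k + 3)**2 after simplifying.
Factor: A=k**2 + 4*k + 4; B=k**2 + 6*k + 9; C=1.
f must satisfy (k**2 + 4*k + 4)·f(k+1) − (k**2 + 4*k + 4)·f(k) = 1.
d = 0 from the (2,2,0) case.
f = c0 ⇒ A·f(k+1) − B(k−1)·f(k) − C = -1. The system {-1 = 0} is inconsistent; no antidifference.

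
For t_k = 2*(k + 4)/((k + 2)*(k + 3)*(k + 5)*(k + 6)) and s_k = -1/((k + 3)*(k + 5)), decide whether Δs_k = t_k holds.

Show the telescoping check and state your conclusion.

Invalid: residual (-3*k - 14)/(k**5 + 20*k**4 + 155*k**3 + 580*k**2 + 1044*k + 720) ≠ 0.

s_(k+1) = -1/((k + 4)*(k + 6))
s_(k+1) − s_k = (2*k + 9)/(k**4 + 18*k**3 + 119*k**2 + 342*k + 360)
(s_(k+1) − s_k) − t_k = (-3*k - 14)/(k**5 + 20*k**4 + 155*k**3 + 580*k**2 + 1044*k + 720)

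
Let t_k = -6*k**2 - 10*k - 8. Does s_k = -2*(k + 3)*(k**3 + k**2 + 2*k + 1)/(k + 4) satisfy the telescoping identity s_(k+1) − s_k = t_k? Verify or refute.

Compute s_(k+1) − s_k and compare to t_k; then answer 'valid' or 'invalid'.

s_(k+1) = -2*(k + 4)*(2*k + (k + 1)**3 + (k + 1)**2 + 3)/(k + 5)
s_(k+1) − s_k = 2*(-3*k**4 - 30*k**3 - 93*k**2 - 114*k - 65)/(k**2 + 9*k + 20)
(s_(k+1) − s_k) − t_k = 2*(2*k**3 + 16*k**2 + 22*k + 15)/(k**2 + 9*k + 20)

Invalid: residual 2*(2*k**3 + 16*k**2 + 22*k + 15)/(k**2 + 9*k + 20) ≠ 0.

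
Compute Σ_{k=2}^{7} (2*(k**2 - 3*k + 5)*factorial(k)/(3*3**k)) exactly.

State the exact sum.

The ratio is (k**3 + 2*k + 3)/(3*(k**2 - 3*k + 5)).
Take A(k)=k/3 + 1/3, B(k)=1, C(k)=k**2 - 3*k + 5.
Need (k/3 + 1/3)·f(k+1) − (1)·f(k) = k**2 - 3*k + 5.
d = 1 from the (1,0,2) case.
A polynomial solution: f(k) = 3*(k - 2).
Then R = B(k−1)f/C = 3*(k - 2)/(k**2 - 3*k + 5), so s_k = R(k)·t_k = 2*(k - 2)*factorial(k)/3**k.
Check: Δs_k = 2*(k**2 - 3*k + 5)*factorial(k)/(3*3**k). ✓
Evaluate s at k=8 and k=2: 17920/243 and 0; difference 17920/243.

Σ = 17920/243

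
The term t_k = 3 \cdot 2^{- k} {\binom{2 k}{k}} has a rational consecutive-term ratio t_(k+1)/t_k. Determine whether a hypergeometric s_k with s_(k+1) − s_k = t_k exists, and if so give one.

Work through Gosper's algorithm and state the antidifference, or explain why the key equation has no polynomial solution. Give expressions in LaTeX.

not Gosper-summable; s_k does not exist

t_(k+1)/t_k = (2*k + 1)/(k + 1).
Normal form (A,B,C) = (2*k + 1, k + 1, 1).
Key eq: (2*k + 1)·f(k+1) = (k)·f(k) + (1).
d = -1 from the (1,1,0) case.
d = -1 < 0 ⇒ no nonzero polynomial f; not summable.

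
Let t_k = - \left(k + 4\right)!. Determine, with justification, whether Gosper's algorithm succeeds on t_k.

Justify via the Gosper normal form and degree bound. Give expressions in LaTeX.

No — negative degree bound, so no certificate f.

Compute t_(k+1)/t_k: get k + 5.
So A=k + 5 and B=1, with C=1.
Solve (k + 5)·f(k+1) − (1)·f(k) = 1.
Bound: deg f ≤ -1.
Negative degree bound (-1): no f exists, t_k not Gosper-summable.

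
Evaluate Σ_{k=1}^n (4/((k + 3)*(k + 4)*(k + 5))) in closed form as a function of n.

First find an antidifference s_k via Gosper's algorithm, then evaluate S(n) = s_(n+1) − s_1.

The ratio is (k + 3)/(k + 6).
Gosper form: A/B · C(k+1)/C(k) with A=k + 3, B=k + 6, C=1.
Solve (k + 3)·f(k+1) − (k + 5)·f(k) = 1.
d = 2 from the (1,1,0) case.
Solve for f: f(k) = k*(k + 7)/24 (degree 2 ≤ 2).
Certificate R = B(k−1)f/C = k*(k + 5)*(k + 7)/24 gives s_k = k*(k + 7)/(6*(k + 3)*(k + 4)).
s_(k+1) − s_k = 4/(k**3 + 12*k**2 + 47*k + 60) = t_k.
Σ_(k=1)^n t_k = s_(n+1) − s_(1) = ((n**2 + 9*n + 8)/(6*(n**2 + 9*n + 20))) − (1/15), i.e. n*(n + 9)/(10*(n**2 + 9*n + 20)).

S(n) = n*(n + 9)/(10*(n**2 + 9*n + 20))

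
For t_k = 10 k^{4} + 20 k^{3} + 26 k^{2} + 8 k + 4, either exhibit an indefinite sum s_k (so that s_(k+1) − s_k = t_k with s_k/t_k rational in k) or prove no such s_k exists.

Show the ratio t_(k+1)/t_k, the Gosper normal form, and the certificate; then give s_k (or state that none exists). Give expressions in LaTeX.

t_(k+1)/t_k = (5*k**4 + 30*k**3 + 73*k**2 + 80*k + 34)/(5*k**4 + 10*k**3 + 13*k**2 + 4*k + 2).
Factor: A=1; B=1; C=k**4 + 2*k**3 + 13*k**2/5 + 4*k/5 + 2/5.
Set up (1)·f(k+1) − (1)·f(k) − (k**4 + 2*k**3 + 13*k**2/5 + 4*k/5 + 2/5) = 0.
deg f ≤ 5 (via 0,0,4).
Match coefficients ⇒ f(k) = k*(k**4 + k**2 - 2*k + 2)/5.
Certificate R = B(k−1)f/C = k*(k**4 + k**2 - 2*k + 2)/(5*k**4 + 10*k**3 + 13*k**2 + 4*k + 2) gives s_k = 2*k*(k**4 + k**2 - 2*k + 2).
Check: Δs_k = 10*k**4 + 20*k**3 + 26*k**2 + 8*k + 4. ✓

s_k = 2 k \left(k^{4} + k^{2} - 2 k + 2\right)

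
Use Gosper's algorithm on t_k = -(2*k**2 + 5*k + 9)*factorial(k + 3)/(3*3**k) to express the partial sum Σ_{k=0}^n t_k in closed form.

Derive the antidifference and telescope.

S(n) = 6 - 2*n*factorial(n + 4)/(3*3**n) - factorial(n + 4)/3**n

Compute t_(k+1)/t_k: get (k + 4)*(5*k + 2*(k + 1)**2 + 14)/(3*(2*k**2 + 5*k + 9)).
Factor: A=k/3 + 4/3; B=1; C=k**2 + 5*k/2 + 9/2.
Key eq: (k/3 + 4/3)·f(k+1) = (1)·f(k) + (k**2 + 5*k/2 + 9/2).
d = 1 from the (1,0,2) case.
Match coefficients ⇒ f(k) = 3*(2*k + 1)/2.
Then R = B(k−1)f/C = 3*(2*k + 1)/(2*k**2 + 5*k + 9), so s_k = R(k)·t_k = -(2*k + 1)*factorial(k + 3)/3**k.
Check: Δs_k = -(2*k**2 + 5*k + 9)*factorial(k + 3)/(3*3**k). ✓
s_(n+1) = -3**(-n - 1)*(2*n + 3)*factorial(n + 4) and s_(0) = -6, so S(n) = 6 - 2*n*factorial(n + 4)/(3*3**n) - factorial(n + 4)/3**n.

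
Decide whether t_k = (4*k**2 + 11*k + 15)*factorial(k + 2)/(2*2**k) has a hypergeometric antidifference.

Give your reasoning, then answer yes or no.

Ratio r(k) = (k + 3)*(11*k + 4*(k + 1)**2 + 26)/(2*(4*k**2 + 11*k + 15)).
So A=k/2 + 3/2 and B=1, with C=k**2 + 11*k/4 + 15/4.
Key eq: (k/2 + 3/2)·f(k+1) = (1)·f(k) + (k**2 + 11*k/4 + 15/4).
Bound: deg f ≤ 1.
Coefficient equations give f(k) = (4*k + 3)/2.
Then R = B(k−1)f/C = 2*(4*k + 3)/(4*k**2 + 11*k + 15), so s_k = R(k)·t_k = (4*k + 3)*factorial(k + 2)/2**k.
Verify: (4*k**2 + 11*k + 15)*factorial(k + 2)/(2*2**k) matches t_k.

Yes. s_k = (4*k + 3)*factorial(k + 2)/2**k.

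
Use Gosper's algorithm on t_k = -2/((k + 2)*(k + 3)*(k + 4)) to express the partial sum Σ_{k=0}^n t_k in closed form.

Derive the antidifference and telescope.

S(n) = (-n**2 - 7*n - 6)/(6*(n**2 + 7*n + 12))

r(k) = (k + 2)/(k + 5) after simplifying.
Take A(k)=k + 2, B(k)=k + 5, C(k)=1.
Set up (k + 2)·f(k+1) − (k + 4)·f(k) − (1) = 0.
deg f ≤ 2 (via 1,1,0).
Solving with deg f ≤ 2: f(k) = k*(k + 5)/12.
Get s_k = R·t_k = k*(-k - 5)/(6*(k + 2)*(k + 3)) with R(k) = B(k−1)f(k)/C(k) = k*(k + 4)*(k + 5)/12.
Verify: -2/(k**3 + 9*k**2 + 26*k + 24) matches t_k.
Σ_(k=0)^n t_k = s_(n+1) − s_(0) = ((-n**2 - 7*n - 6)/(6*(n**2 + 7*n + 12))) − (0), i.e. (-n**2 - 7*n - 6)/(6*(n**2 + 7*n + 12)).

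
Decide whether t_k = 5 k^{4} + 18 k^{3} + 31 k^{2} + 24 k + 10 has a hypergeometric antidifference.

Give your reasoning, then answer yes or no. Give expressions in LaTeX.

Yes. s_k = k \left(k^{4} + 2 k^{3} + 3 k^{2} + k + 3\right).

r(k) = (5*k**4 + 38*k**3 + 115*k**2 + 160*k + 88)/(5*k**4 + 18*k**3 + 31*k**2 + 24*k + 10) after simplifying.
Factor: A=1; B=1; C=k**4 + 18*k**3/5 + 31*k**2/5 + 24*k/5 + 2.
Set up (1)·f(k+1) − (1)·f(k) − (k**4 + 18*k**3/5 + 31*k**2/5 + 24*k/5 + 2) = 0.
d = 5 from the (0,0,4) case.
Solving with deg f ≤ 5: f(k) = k*(k**4 + 2*k**3 + 3*k**2 + k + 3)/5.
Certificate R = B(k−1)f/C = k*(k**4 + 2*k**3 + 3*k**2 + k + 3)/(5*k**4 + 18*k**3 + 31*k**2 + 24*k + 10) gives s_k = k*(k**4 + 2*k**3 + 3*k**2 + k + 3).
s_(k+1) − s_k = 5*k**4 + 18*k**3 + 31*k**2 + 24*k + 10 = t_k.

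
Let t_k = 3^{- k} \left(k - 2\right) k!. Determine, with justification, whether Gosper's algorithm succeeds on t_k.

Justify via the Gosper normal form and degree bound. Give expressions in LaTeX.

Yes. s_k = 3^{1 - k} k!.

The ratio is (k**2 - 1)/(3*(k - 2)).
Normal form (A,B,C) = (k/3 + 1/3, 1, k - 2).
Key eq: (k/3 + 1/3)·f(k+1) = (1)·f(k) + (k - 2).
From deg A=1, deg B=0, deg C=1: d=0.
A polynomial solution: f(k) = 3.
Certificate R = B(k−1)f/C = 3/(k - 2) gives s_k = 3**(1 - k)*factorial(k).
Verify: (k - 2)*factorial(k)/3**k matches t_k.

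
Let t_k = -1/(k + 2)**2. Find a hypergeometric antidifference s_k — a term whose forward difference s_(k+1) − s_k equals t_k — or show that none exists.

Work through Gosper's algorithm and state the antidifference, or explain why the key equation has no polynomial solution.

The ratio is (k + 2)**2/(k + 3)**2.
A = k**2 + 4*k + 4, B = k**2 + 6*k + 9, C = 1.
Set up (k**2 + 4*k + 4)·f(k+1) − (k**2 + 4*k + 4)·f(k) − (1) = 0.
Bound: deg f ≤ 0.
Write f(k) = c0. Then LHS − RHS = -1, requiring -1 = 0: contradictory. No certificate.

none — t_k is not Gosper-summable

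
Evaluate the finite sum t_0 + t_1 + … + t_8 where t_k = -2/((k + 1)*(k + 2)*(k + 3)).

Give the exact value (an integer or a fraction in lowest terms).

Σ = -27/55

Compute t_(k+1)/t_k: get (k + 1)/(k + 4).
Take A(k)=k + 1, B(k)=k + 4, C(k)=1.
Need (k + 1)·f(k+1) − (k + 3)·f(k) = 1.
d = 2 from the (1,1,0) case.
Match coefficients ⇒ f(k) = k*(k + 3)/4.
So s_k = (B(k−1)f/C)·t_k = (k*(k + 3)**2/4)·t_k = k*(-k - 3)/(2*(k + 1)*(k + 2)).
Verify: -2/(k**3 + 6*k**2 + 11*k + 6) matches t_k.
Telescoping: Σ = s_(9) − s_(0) = -27/55 − (0) = -27/55.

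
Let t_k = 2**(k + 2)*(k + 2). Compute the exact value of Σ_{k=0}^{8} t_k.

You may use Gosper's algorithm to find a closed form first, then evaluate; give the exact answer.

Σ = 18432

The ratio is 2*(k + 3)/(k + 2).
Gosper form: A/B · C(k+1)/C(k) with A=2, B=1, C=k + 2.
Need (2)·f(k+1) − (1)·f(k) = k + 2.
deg f ≤ 1 (via 0,0,1).
Solve for f: f(k) = k (degree 1 ≤ 1).
So s_k = (B(k−1)f/C)·t_k = (k/(k + 2))·t_k = 2**(k + 2)*k.
Check: Δs_k = 2**(k + 2)*(k + 2). ✓
Evaluate s at k=9 and k=0: 18432 and 0; difference 18432.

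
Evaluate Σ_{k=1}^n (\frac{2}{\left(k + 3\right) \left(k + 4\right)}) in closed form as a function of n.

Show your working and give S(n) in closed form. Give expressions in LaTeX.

S(n) = \frac{n}{2 \left(n + 4\right)}

Ratio r(k) = (k + 3)/(k + 5).
A = k + 3, B = k + 5, C = 1.
Set up (k + 3)·f(k+1) − (k + 4)·f(k) − (1) = 0.
deg f ≤ 1 (via 1,1,0).
Coefficient equations give f(k) = k/3.
Then R = B(k−1)f/C = k*(k + 4)/3, so s_k = R(k)·t_k = 2*k/(3*(k + 3)).
Check: Δs_k = 2/(k**2 + 7*k + 12). ✓
Σ_(k=1)^n t_k = s_(n+1) − s_(1) = (2*(n + 1)/(3*(n + 4))) − (1/6), i.e. n/(2*(n + 4)).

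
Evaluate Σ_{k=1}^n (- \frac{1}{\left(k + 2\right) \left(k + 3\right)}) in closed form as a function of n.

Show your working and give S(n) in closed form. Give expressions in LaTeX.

Compute t_(k+1)/t_k: get (k + 2)/(k + 4).
Take A(k)=k + 2, B(k)=k + 4, C(k)=1.
Solve (k + 2)·f(k+1) − (k + 3)·f(k) = 1.
Degrees (1,1,0) ⇒ d ≤ 1.
Coefficient equations give f(k) = k/2.
Certificate R = B(k−1)f/C = k*(k + 3)/2 gives s_k = -k/(2*k + 4).
Verify: -1/(k**2 + 5*k + 6) matches t_k.
s_(n+1) = (-n - 1)/(2*(n + 3)) and s_(1) = -1/6, so S(n) = -n/(3*n + 9).

S(n) = - \frac{n}{3 n + 9}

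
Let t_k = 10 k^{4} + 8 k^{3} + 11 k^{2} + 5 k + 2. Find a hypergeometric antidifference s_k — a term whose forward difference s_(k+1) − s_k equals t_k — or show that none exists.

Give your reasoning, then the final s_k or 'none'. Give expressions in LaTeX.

r(k) = (10*k**4 + 48*k**3 + 95*k**2 + 91*k + 36)/(10*k**4 + 8*k**3 + 11*k**2 + 5*k + 2) after simplifying.
Normal form (A,B,C) = (1, 1, k**4 + 4*k**3/5 + 11*k**2/10 + k/2 + 1/5).
Set up (1)·f(k+1) − (1)·f(k) − (k**4 + 4*k**3/5 + 11*k**2/10 + k/2 + 1/5) = 0.
d = 5 from the (0,0,4) case.
Solve for f: f(k) = k*(2*k**4 - 3*k**3 + 3*k**2 - k + 1)/10 (degree 5 ≤ 5).
Certificate R = B(k−1)f/C = k*(2*k**4 - 3*k**3 + 3*k**2 - k + 1)/(10*k**4 + 8*k**3 + 11*k**2 + 5*k + 2) gives s_k = k*(2*k**4 - 3*k**3 + 3*k**2 - k + 1).
Check: Δs_k = 10*k**4 + 8*k**3 + 11*k**2 + 5*k + 2. ✓

s_k = k \left(2 k^{4} - 3 k^{3} + 3 k^{2} - k + 1\right)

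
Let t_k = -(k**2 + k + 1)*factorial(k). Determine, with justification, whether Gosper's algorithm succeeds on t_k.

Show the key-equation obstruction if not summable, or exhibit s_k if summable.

Yes. s_k = -k*factorial(k).

t_(k+1)/t_k = (k + 1)*(k + (k + 1)**2 + 2)/(k**2 + k + 1).
So A=k + 1 and B=1, with C=k**2 + k + 1.
Need (k + 1)·f(k+1) − (1)·f(k) = k**2 + k + 1.
d = 1 from the (1,0,2) case.
Match coefficients ⇒ f(k) = k.
R(k) = B(k−1)·f(k)/C(k) = k/(k**2 + k + 1); s_k = R·t_k = -k*factorial(k).
Check: Δs_k = -(k**2 + k + 1)*factorial(k). ✓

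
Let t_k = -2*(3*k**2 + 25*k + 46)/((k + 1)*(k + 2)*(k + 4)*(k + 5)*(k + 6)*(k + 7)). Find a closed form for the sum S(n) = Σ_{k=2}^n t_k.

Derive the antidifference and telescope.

S(n) = (-n**3 - 14*n**2 - 59*n + 74)/(72*(n**3 + 14*n**2 + 59*n + 70))

Step 1: r(k) = (k + 1)*(k + 4)*(25*k + 3*(k + 1)**2 + 71)/((k + 3)*(k + 8)*(3*k**2 + 25*k + 46)).
A = k + 1, B = k + 8, C = k**3 + 34*k**2/3 + 121*k/3 + 46.
Key eq: (k + 1)·f(k+1) = (k + 7)·f(k) + (k**3 + 34*k**2/3 + 121*k/3 + 46).
deg f ≤ 6 (via 1,1,3).
Solving with deg f ≤ 6: f(k) = k*(k + 2)*(k + 3)*(k + 5)*(k**2 + 11*k + 34)/72.
Get s_k = R·t_k = k*(-k**2 - 11*k - 34)/(12*(k**3 + 11*k**2 + 34*k + 24)) with R(k) = B(k−1)f(k)/C(k) = k*(k + 2)*(k + 5)*(k + 7)*(k**2 + 11*k + 34)/(24*(3*k**2 + 25*k + 46)).
Δs = 2*(-3*k**2 - 25*k - 46)/(k**6 + 25*k**5 + 247*k**4 + 1219*k**3 + 3112*k**2 + 3796*k + 1680), as required.
Σ_(k=2)^n t_k = s_(n+1) − s_(2) = ((-n**3 - 14*n**2 - 59*n - 46)/(12*(n**3 + 14*n**2 + 59*n + 70))) − (-5/72), i.e. (-n**3 - 14*n**2 - 59*n + 74)/(72*(n**3 + 14*n**2 + 59*n + 70)).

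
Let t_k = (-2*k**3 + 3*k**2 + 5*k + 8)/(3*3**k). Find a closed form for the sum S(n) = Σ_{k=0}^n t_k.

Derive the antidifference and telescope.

Compute t_(k+1)/t_k: get (2*k**3 + 3*k**2 - 5*k - 14)/(3*(2*k**3 - 3*k**2 - 5*k - 8)).
So A=1/3 and B=1, with C=k**3 - 3*k**2/2 - 5*k/2 - 4.
Solve (1/3)·f(k+1) − (1)·f(k) = k**3 - 3*k**2/2 - 5*k/2 - 4.
Degrees (0,0,3) ⇒ d ≤ 3.
Match coefficients ⇒ f(k) = -3*(k**3 - k - 4)/2.
Get s_k = R·t_k = (k**3 - k - 4)/3**k with R(k) = B(k−1)f(k)/C(k) = -3*(k**3 - k - 4)/(2*k**3 - 3*k**2 - 5*k - 8).
Check: Δs_k = (-3*k**3 + 2*k + (k + 1)**3 + 7)/(3*3**k). ✓
Telescope: S(n) = s_(n+1) − s_(0) = 3**(-n - 1)*(n**3 + 3*n**2 + 2*n - 4) − (-4) = (12*3**n + n**3 + 3*n**2 + 2*n - 4)/(3*3**n).

S(n) = (12*3**n + n**3 + 3*n**2 + 2*n - 4)/(3*3**n)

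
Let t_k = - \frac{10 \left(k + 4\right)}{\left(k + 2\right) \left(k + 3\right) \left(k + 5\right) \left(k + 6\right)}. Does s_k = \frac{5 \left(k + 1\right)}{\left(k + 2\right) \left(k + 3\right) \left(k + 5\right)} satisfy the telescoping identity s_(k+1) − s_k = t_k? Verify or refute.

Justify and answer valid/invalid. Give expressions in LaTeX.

Invalid: residual \frac{10 \left(3 k + 14\right)}{k^{5} + 20 k^{4} + 155 k^{3} + 580 k^{2} + 1044 k + 720} ≠ 0.

s_(k+1) = 5*(k + 2)/((k + 3)*(k + 4)*(k + 6))
s_(k+1) − s_k = 10*(-k**2 - 5*k - 2)/(k**5 + 20*k**4 + 155*k**3 + 580*k**2 + 1044*k + 720)
(s_(k+1) − s_k) − t_k = 10*(3*k + 14)/(k**5 + 20*k**4 + 155*k**3 + 580*k**2 + 1044*k + 720)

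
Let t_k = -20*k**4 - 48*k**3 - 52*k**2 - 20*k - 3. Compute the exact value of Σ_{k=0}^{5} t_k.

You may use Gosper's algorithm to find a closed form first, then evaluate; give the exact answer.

Σ = -33558

t_(k+1)/t_k = (20*k**4 + 128*k**3 + 316*k**2 + 348*k + 143)/(20*k**4 + 48*k**3 + 52*k**2 + 20*k + 3).
Factor: A=1; B=1; C=k**4 + 12*k**3/5 + 13*k**2/5 + k + 3/20.
f must satisfy (1)·f(k+1) − (1)·f(k) = k**4 + 12*k**3/5 + 13*k**2/5 + k + 3/20.
d = 5 from the (0,0,4) case.
Match coefficients ⇒ f(k) = k*(4*k**4 + 2*k**3 - 4*k + 1)/20.
Get s_k = R·t_k = k*(-4*k**4 - 2*k**3 + 4*k - 1) with R(k) = B(k−1)f(k)/C(k) = k*(4*k**4 + 2*k**3 - 4*k + 1)/(20*k**4 + 48*k**3 + 52*k**2 + 20*k + 3).
Δs = -20*k**4 - 48*k**3 - 52*k**2 - 20*k - 3, as required.
Sum = s_(6) − s_(0); s_(6) = -33558, s_(0) = 0 ⇒ -33558.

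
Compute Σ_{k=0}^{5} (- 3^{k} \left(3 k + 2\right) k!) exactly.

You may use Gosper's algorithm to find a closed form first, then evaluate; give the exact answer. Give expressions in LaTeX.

Σ = -524879

r(k) = 3*(k + 1)*(3*k + 5)/(3*k + 2) after simplifying.
Factor: A=3*k + 3; B=1; C=k + 2/3.
Need (3*k + 3)·f(k+1) − (1)·f(k) = k + 2/3.
Degrees (1,0,1) ⇒ d ≤ 0.
Solve for f: f(k) = 1/3 (degree 0 ≤ 0).
Then R = B(k−1)f/C = 1/(3*k + 2), so s_k = R(k)·t_k = -3**k*factorial(k).
Check: Δs_k = -3**k*(3*k + 2)*factorial(k). ✓
Telescoping: Σ = s_(6) − s_(0) = -524880 − (-1) = -524879.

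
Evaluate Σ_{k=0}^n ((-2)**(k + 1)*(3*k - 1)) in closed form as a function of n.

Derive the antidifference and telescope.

S(n) = -4*(-2)**n*n + 2

t_(k+1)/t_k = 2*(-3*k - 2)/(3*k - 1).
Gosper form: A/B · C(k+1)/C(k) with A=-2, B=1, C=k - 1/3.
Key eq: (-2)·f(k+1) = (1)·f(k) + (k - 1/3).
From deg A=0, deg B=0, deg C=1: d=1.
Coefficient equations give f(k) = -(k - 1)/3.
Certificate R = B(k−1)f/C = -(k - 1)/(3*k - 1) gives s_k = (-2)**(k + 1)*(1 - k).
Verify: (-2)**(k + 1)*(3*k - 1) matches t_k.
Σ_(k=0)^n t_k = s_(n+1) − s_(0) = (-(-2)**(n + 2)*n) − (-2), i.e. -4*(-2)**n*n + 2.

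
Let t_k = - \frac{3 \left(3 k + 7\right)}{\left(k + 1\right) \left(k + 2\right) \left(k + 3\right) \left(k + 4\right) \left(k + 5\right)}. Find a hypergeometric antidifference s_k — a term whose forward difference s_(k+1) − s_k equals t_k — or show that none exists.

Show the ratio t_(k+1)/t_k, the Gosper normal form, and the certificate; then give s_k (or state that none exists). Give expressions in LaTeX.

s_k = \frac{k \left(- k^{2} - 8 k - 19\right)}{4 \left(k^{3} + 8 k^{2} + 19 k + 12\right)}

The ratio is (k + 1)*(3*k + 10)/((k + 6)*(3*k + 7)).
Factor: A=k + 1; B=k + 6; C=k + 7/3.
Set up (k + 1)·f(k+1) − (k + 5)·f(k) − (k + 7/3) = 0.
Degrees (1,1,1) ⇒ d ≤ 4.
Coefficient equations give f(k) = k*(k + 2)*(k**2 + 8*k + 19)/36.
Get s_k = R·t_k = k*(-k**2 - 8*k - 19)/(4*(k**3 + 8*k**2 + 19*k + 12)) with R(k) = B(k−1)f(k)/C(k) = k*(k + 2)*(k + 5)*(k**2 + 8*k + 19)/(12*(3*k + 7)).
s_(k+1) − s_k = 3*(-3*k - 7)/(k**5 + 15*k**4 + 85*k**3 + 225*k**2 + 274*k + 120) = t_k.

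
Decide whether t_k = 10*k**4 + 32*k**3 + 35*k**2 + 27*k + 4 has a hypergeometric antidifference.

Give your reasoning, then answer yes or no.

Compute t_(k+1)/t_k: get (10*k**4 + 72*k**3 + 191*k**2 + 233*k + 108)/(10*k**4 + 32*k**3 + 35*k**2 + 27*k + 4).
Normal form (A,B,C) = (1, 1, k**4 + 16*k**3/5 + 7*k**2/2 + 27*k/10 + 2/5).
Set up (1)·f(k+1) − (1)·f(k) − (k**4 + 16*k**3/5 + 7*k**2/2 + 27*k/10 + 2/5) = 0.
d = 5 from the (0,0,4) case.
Coefficient equations give f(k) = k*(2*k**4 + 3*k**3 - k**2 + 4*k - 4)/10.
Certificate R = B(k−1)f/C = k*(2*k**4 + 3*k**3 - k**2 + 4*k - 4)/(10*k**4 + 32*k**3 + 35*k**2 + 27*k + 4) gives s_k = k*(2*k**4 + 3*k**3 - k**2 + 4*k - 4).
Verify: 10*k**4 + 32*k**3 + 35*k**2 + 27*k + 4 matches t_k.

Yes. s_k = k*(2*k**4 + 3*k**3 - k**2 + 4*k - 4).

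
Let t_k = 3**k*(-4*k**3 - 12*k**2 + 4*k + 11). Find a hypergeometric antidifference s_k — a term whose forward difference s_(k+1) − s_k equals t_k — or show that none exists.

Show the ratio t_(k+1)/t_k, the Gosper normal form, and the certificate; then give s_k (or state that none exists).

s_k = 3**k*(-2*k**3 + 3*k**2 + 2*k + 1)

Ratio r(k) = 3*(4*k**3 + 24*k**2 + 32*k + 1)/(4*k**3 + 12*k**2 - 4*k - 11).
A = 3, B = 1, C = k**3 + 3*k**2 - k - 11/4.
Set up (3)·f(k+1) − (1)·f(k) − (k**3 + 3*k**2 - k - 11/4) = 0.
From deg A=0, deg B=0, deg C=3: d=3.
Solving with deg f ≤ 3: f(k) = (2*k**3 - 3*k**2 - 2*k - 1)/4.
R(k) = B(k−1)·f(k)/C(k) = (2*k**3 - 3*k**2 - 2*k - 1)/(4*k**3 + 12*k**2 - 4*k - 11); s_k = R·t_k = 3**k*(-2*k**3 + 3*k**2 + 2*k + 1).
Check: Δs_k = 3**k*(-4*k**3 - 12*k**2 + 4*k + 11). ✓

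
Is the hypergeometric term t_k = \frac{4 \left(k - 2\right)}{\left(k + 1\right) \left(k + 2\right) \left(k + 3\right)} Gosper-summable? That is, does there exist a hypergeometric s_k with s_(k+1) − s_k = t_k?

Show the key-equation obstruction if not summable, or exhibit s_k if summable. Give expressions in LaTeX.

Yes. s_k = \frac{k \left(- k - 7\right)}{\left(k + 1\right) \left(k + 2\right)}.

The ratio is (k - 1)*(k + 1)/((k - 2)*(k + 4)).
Take A(k)=k + 1, B(k)=k + 4, C(k)=k - 2.
Key eq: (k + 1)·f(k+1) = (k + 3)·f(k) + (k - 2).
Degrees (1,1,1) ⇒ d ≤ 2.
Solve for f: f(k) = -k*(k + 7)/4 (degree 2 ≤ 2).
So s_k = (B(k−1)f/C)·t_k = (-k*(k + 3)*(k + 7)/(4*(k - 2)))·t_k = k*(-k - 7)/((k + 1)*(k + 2)).
Check: Δs_k = 4*(k - 2)/(k**3 + 6*k**2 + 11*k + 6). ✓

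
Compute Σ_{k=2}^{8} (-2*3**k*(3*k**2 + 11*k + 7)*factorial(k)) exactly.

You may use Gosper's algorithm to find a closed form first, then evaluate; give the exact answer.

Σ = -157136474736

t_(k+1)/t_k = 3*(3*k**3 + 20*k**2 + 38*k + 21)/(3*k**2 + 11*k + 7).
Normal form (A,B,C) = (3*k + 3, 1, k**2 + 11*k/3 + 7/3).
Need (3*k + 3)·f(k+1) − (1)·f(k) = k**2 + 11*k/3 + 7/3.
deg f ≤ 1 (via 1,0,2).
Solve for f: f(k) = (k + 2)/3 (degree 1 ≤ 1).
So s_k = (B(k−1)f/C)·t_k = ((k + 2)/(3*k**2 + 11*k + 7))·t_k = -2*3**k*(k + 2)*factorial(k).
Verify: -2*3**k*(3*k**2 + 11*k + 7)*factorial(k) matches t_k.
Evaluate s at k=9 and k=2: -157136474880 and -144; difference -157136474736.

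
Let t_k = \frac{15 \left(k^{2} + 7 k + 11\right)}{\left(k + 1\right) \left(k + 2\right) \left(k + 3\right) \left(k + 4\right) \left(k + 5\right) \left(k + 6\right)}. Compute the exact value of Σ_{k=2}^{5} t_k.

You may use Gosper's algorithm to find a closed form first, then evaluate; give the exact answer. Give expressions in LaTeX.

Σ = 4/99

The ratio is (k + 1)*(7*k + (k + 1)**2 + 18)/((k + 7)*(k**2 + 7*k + 11)).
A = k + 1, B = k + 7, C = k**2 + 7*k + 11.
Key eq: (k + 1)·f(k+1) = (k + 6)·f(k) + (k**2 + 7*k + 11).
d = 5 from the (1,1,2) case.
Coefficient equations give f(k) = k*(k + 2)*(k + 4)*(k**2 + 9*k + 23)/45.
Certificate R = B(k−1)f/C = k*(k + 2)*(k + 4)*(k + 6)*(k**2 + 9*k + 23)/(45*(k**2 + 7*k + 11)) gives s_k = k*(k**2 + 9*k + 23)/(3*(k**3 + 9*k**2 + 23*k + 15)).
Check: Δs_k = 15*(k**2 + 7*k + 11)/(k**6 + 21*k**5 + 175*k**4 + 735*k**3 + 1624*k**2 + 1764*k + 720). ✓
Σ_(k=2)^(5) t_k = s_(6) − s_(2) = 226/693 − (2/7) = 4/99.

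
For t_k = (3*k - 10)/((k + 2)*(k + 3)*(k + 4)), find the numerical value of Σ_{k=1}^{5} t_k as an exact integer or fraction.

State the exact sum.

Σ = -5/36

t_(k+1)/t_k = (k + 2)*(3*k - 7)/((k + 5)*(3*k - 10)).
Normal form (A,B,C) = (k + 2, k + 5, k - 10/3).
Need (k + 2)·f(k+1) − (k + 4)·f(k) = k - 10/3.
deg f ≤ 2 (via 1,1,1).
Match coefficients ⇒ f(k) = -k*(k + 14)/9.
R(k) = B(k−1)·f(k)/C(k) = -k*(k + 4)*(k + 14)/(3*(3*k - 10)); s_k = R·t_k = k*(-k - 14)/(3*(k + 2)*(k + 3)).
Verify: (3*k - 10)/(k**3 + 9*k**2 + 26*k + 24) matches t_k.
Telescoping: Σ = s_(6) − s_(1) = -5/9 − (-5/12) = -5/36.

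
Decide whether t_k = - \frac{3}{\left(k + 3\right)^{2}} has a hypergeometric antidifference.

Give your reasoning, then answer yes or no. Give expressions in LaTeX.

r(k) = (k + 3)**2/(k + 4)**2 after simplifying.
So A=k**2 + 6*k + 9 and B=k**2 + 8*k + 16, with C=1.
Set up (k**2 + 6*k + 9)·f(k+1) − (k**2 + 6*k + 9)·f(k) − (1) = 0.
Degrees (2,2,0) ⇒ d ≤ 0.
Generic f = c0 gives residual -1; -1 = 0 cannot hold, so t_k is not Gosper-summable.

No — key equation has no polynomial f.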